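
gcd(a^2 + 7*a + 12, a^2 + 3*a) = a + 3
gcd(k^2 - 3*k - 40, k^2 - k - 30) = k + 5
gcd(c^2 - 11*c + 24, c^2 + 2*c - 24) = 1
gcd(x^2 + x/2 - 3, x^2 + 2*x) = x + 2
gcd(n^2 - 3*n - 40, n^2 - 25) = n + 5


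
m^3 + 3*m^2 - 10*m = m*(m - 2)*(m + 5)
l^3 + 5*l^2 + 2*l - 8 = (l - 1)*(l + 2)*(l + 4)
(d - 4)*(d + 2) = d^2 - 2*d - 8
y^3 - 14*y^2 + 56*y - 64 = (y - 8)*(y - 4)*(y - 2)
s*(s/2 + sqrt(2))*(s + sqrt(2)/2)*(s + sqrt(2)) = s^4/2 + 7*sqrt(2)*s^3/4 + 7*s^2/2 + sqrt(2)*s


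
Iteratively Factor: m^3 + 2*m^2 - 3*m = (m - 1)*(m^2 + 3*m) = m*(m - 1)*(m + 3)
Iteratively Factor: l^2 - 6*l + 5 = (l - 1)*(l - 5)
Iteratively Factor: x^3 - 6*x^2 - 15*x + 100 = (x - 5)*(x^2 - x - 20) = (x - 5)*(x + 4)*(x - 5)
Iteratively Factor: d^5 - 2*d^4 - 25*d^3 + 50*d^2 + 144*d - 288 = (d - 4)*(d^4 + 2*d^3 - 17*d^2 - 18*d + 72) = (d - 4)*(d + 3)*(d^3 - d^2 - 14*d + 24) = (d - 4)*(d - 3)*(d + 3)*(d^2 + 2*d - 8) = (d - 4)*(d - 3)*(d - 2)*(d + 3)*(d + 4)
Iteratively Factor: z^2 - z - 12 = (z + 3)*(z - 4)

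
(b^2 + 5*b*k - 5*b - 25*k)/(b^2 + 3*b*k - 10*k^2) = (b - 5)/(b - 2*k)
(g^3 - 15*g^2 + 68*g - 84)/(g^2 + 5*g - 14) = (g^2 - 13*g + 42)/(g + 7)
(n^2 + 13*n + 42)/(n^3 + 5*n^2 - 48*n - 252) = (n + 7)/(n^2 - n - 42)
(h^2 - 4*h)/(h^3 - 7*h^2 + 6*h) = (h - 4)/(h^2 - 7*h + 6)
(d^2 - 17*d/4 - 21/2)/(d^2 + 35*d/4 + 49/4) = (d - 6)/(d + 7)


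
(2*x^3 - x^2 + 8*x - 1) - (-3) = 2*x^3 - x^2 + 8*x + 2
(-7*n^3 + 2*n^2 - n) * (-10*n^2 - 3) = 70*n^5 - 20*n^4 + 31*n^3 - 6*n^2 + 3*n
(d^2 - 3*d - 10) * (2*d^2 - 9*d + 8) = 2*d^4 - 15*d^3 + 15*d^2 + 66*d - 80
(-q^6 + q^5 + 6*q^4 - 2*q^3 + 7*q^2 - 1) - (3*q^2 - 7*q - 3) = -q^6 + q^5 + 6*q^4 - 2*q^3 + 4*q^2 + 7*q + 2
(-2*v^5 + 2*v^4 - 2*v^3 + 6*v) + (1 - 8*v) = -2*v^5 + 2*v^4 - 2*v^3 - 2*v + 1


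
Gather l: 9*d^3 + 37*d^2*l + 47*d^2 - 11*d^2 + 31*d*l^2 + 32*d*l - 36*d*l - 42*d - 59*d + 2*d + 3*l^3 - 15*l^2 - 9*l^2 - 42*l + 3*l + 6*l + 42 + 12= 9*d^3 + 36*d^2 - 99*d + 3*l^3 + l^2*(31*d - 24) + l*(37*d^2 - 4*d - 33) + 54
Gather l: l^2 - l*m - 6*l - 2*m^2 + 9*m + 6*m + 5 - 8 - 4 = l^2 + l*(-m - 6) - 2*m^2 + 15*m - 7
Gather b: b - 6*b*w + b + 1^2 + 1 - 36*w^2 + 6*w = b*(2 - 6*w) - 36*w^2 + 6*w + 2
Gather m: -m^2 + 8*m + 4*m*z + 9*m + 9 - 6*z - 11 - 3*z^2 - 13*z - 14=-m^2 + m*(4*z + 17) - 3*z^2 - 19*z - 16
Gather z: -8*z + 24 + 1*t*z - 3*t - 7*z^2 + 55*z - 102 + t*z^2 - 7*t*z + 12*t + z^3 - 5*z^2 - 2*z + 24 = 9*t + z^3 + z^2*(t - 12) + z*(45 - 6*t) - 54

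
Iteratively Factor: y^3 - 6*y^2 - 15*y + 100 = (y - 5)*(y^2 - y - 20) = (y - 5)^2*(y + 4)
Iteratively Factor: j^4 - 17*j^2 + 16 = (j + 1)*(j^3 - j^2 - 16*j + 16) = (j - 1)*(j + 1)*(j^2 - 16) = (j - 4)*(j - 1)*(j + 1)*(j + 4)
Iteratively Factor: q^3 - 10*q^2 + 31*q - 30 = (q - 5)*(q^2 - 5*q + 6) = (q - 5)*(q - 3)*(q - 2)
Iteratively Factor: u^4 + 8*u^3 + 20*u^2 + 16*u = (u + 2)*(u^3 + 6*u^2 + 8*u) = (u + 2)*(u + 4)*(u^2 + 2*u) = u*(u + 2)*(u + 4)*(u + 2)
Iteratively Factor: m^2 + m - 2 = (m - 1)*(m + 2)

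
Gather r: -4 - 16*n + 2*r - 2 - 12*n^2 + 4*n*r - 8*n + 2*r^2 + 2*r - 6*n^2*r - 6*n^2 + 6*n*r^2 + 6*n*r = -18*n^2 - 24*n + r^2*(6*n + 2) + r*(-6*n^2 + 10*n + 4) - 6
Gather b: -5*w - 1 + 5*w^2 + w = 5*w^2 - 4*w - 1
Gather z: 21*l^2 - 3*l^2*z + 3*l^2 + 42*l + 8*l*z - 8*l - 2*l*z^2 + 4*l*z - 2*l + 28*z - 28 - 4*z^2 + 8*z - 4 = 24*l^2 + 32*l + z^2*(-2*l - 4) + z*(-3*l^2 + 12*l + 36) - 32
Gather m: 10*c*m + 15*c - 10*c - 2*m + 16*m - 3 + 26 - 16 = 5*c + m*(10*c + 14) + 7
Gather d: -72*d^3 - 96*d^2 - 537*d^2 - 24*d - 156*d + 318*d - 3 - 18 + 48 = -72*d^3 - 633*d^2 + 138*d + 27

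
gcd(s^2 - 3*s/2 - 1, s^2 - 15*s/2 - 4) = s + 1/2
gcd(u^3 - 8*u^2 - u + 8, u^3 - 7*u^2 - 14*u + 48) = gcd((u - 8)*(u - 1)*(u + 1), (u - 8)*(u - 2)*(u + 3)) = u - 8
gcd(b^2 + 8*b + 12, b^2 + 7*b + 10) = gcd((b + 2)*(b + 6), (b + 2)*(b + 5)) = b + 2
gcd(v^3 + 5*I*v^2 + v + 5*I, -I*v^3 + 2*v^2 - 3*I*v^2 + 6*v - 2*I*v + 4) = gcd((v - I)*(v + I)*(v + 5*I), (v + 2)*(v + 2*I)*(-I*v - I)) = 1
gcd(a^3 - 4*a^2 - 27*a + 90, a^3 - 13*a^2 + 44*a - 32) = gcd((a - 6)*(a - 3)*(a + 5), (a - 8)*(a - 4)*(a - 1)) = 1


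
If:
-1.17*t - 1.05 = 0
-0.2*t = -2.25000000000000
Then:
No Solution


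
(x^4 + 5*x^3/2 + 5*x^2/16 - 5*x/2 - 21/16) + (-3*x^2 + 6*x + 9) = x^4 + 5*x^3/2 - 43*x^2/16 + 7*x/2 + 123/16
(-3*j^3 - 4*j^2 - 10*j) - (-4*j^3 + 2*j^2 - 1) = j^3 - 6*j^2 - 10*j + 1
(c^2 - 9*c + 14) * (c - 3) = c^3 - 12*c^2 + 41*c - 42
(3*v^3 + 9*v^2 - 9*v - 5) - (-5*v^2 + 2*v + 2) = 3*v^3 + 14*v^2 - 11*v - 7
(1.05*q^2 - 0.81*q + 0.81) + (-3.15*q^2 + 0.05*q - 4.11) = -2.1*q^2 - 0.76*q - 3.3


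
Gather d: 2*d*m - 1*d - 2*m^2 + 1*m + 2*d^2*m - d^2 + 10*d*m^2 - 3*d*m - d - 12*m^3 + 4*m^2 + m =d^2*(2*m - 1) + d*(10*m^2 - m - 2) - 12*m^3 + 2*m^2 + 2*m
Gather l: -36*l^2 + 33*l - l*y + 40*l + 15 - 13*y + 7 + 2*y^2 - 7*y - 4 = -36*l^2 + l*(73 - y) + 2*y^2 - 20*y + 18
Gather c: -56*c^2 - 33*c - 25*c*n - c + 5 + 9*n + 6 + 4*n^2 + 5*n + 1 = -56*c^2 + c*(-25*n - 34) + 4*n^2 + 14*n + 12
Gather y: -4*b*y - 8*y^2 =-4*b*y - 8*y^2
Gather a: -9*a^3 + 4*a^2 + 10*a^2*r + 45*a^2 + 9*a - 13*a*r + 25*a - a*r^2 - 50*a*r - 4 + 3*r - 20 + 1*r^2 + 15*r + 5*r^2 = -9*a^3 + a^2*(10*r + 49) + a*(-r^2 - 63*r + 34) + 6*r^2 + 18*r - 24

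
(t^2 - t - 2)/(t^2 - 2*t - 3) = (t - 2)/(t - 3)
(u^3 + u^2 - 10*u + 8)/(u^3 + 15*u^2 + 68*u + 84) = (u^3 + u^2 - 10*u + 8)/(u^3 + 15*u^2 + 68*u + 84)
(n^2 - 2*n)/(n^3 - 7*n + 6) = n/(n^2 + 2*n - 3)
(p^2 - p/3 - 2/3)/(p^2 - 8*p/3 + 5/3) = (3*p + 2)/(3*p - 5)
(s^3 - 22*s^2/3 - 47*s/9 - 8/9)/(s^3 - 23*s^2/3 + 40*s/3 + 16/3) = (3*s^2 - 23*s - 8)/(3*(s^2 - 8*s + 16))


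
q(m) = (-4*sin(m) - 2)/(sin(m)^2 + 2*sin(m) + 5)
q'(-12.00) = -0.26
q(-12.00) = -0.65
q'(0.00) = -0.64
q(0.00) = -0.40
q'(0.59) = -0.25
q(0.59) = -0.66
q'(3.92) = 0.72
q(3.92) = 0.20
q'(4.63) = 0.08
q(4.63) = 0.50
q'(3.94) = 0.70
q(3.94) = 0.21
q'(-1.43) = -0.14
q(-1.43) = 0.49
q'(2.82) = 0.41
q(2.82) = -0.57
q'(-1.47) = -0.10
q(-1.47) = 0.49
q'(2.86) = 0.44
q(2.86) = -0.55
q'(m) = (-2*sin(m)*cos(m) - 2*cos(m))*(-4*sin(m) - 2)/(sin(m)^2 + 2*sin(m) + 5)^2 - 4*cos(m)/(sin(m)^2 + 2*sin(m) + 5)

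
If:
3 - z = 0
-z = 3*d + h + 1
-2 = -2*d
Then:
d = 1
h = -7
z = 3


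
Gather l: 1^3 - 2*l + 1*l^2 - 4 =l^2 - 2*l - 3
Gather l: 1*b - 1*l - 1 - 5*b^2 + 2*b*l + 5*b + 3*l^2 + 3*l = -5*b^2 + 6*b + 3*l^2 + l*(2*b + 2) - 1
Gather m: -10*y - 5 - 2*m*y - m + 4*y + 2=m*(-2*y - 1) - 6*y - 3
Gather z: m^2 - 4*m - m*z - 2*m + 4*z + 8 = m^2 - 6*m + z*(4 - m) + 8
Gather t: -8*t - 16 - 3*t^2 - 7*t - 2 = -3*t^2 - 15*t - 18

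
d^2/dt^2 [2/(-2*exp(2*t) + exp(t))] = 2*((2*exp(t) - 1)*(8*exp(t) - 1) - 2*(4*exp(t) - 1)^2)*exp(-t)/(2*exp(t) - 1)^3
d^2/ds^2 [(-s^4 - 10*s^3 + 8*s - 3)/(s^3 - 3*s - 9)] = 6*(-s^6 - 31*s^5 - 195*s^4 - 94*s^3 - 279*s^2 - 837*s - 81)/(s^9 - 9*s^7 - 27*s^6 + 27*s^5 + 162*s^4 + 216*s^3 - 243*s^2 - 729*s - 729)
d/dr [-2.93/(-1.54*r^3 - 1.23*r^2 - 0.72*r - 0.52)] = (-13.5366*r^2 - 7.2078*r - 2.1096)/(1.54*r^3 + 1.23*r^2 + 0.72*r + 0.52)^2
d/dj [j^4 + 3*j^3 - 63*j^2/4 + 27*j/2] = 4*j^3 + 9*j^2 - 63*j/2 + 27/2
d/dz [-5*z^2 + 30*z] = 30 - 10*z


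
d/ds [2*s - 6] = 2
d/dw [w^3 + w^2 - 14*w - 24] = 3*w^2 + 2*w - 14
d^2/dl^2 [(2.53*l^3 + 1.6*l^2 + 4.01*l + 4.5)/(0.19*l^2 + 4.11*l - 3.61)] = (86.735322*l^3 - 217.667838*l^2 + 235.414332*l + 318.898262)/(0.006859*l^6 + 0.445113*l^5 + 9.237534*l^4 + 52.512237*l^3 - 175.513146*l^2 + 160.685793*l - 47.045881)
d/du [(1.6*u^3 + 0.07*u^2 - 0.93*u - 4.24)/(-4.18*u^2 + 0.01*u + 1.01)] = (-6.688*u^4 + 0.032*u^3 + 0.9613*u^2 - 35.305*u - 0.8969)/(17.4724*u^4 - 0.0836*u^3 - 8.4435*u^2 + 0.0202*u + 1.0201)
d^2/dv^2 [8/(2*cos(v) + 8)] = 4*(sin(v)^2 + 4*cos(v) + 1)/(cos(v) + 4)^3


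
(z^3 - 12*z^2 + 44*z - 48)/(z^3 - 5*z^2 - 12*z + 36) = (z - 4)/(z + 3)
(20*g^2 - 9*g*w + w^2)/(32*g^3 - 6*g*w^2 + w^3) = (-5*g + w)/(-8*g^2 - 2*g*w + w^2)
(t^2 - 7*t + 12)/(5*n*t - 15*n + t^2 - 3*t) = (t - 4)/(5*n + t)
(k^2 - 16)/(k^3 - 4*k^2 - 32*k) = (k - 4)/(k*(k - 8))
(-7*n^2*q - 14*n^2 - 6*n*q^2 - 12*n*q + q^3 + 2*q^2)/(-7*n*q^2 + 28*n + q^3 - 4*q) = (n + q)/(q - 2)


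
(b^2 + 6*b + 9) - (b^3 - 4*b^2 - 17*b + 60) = -b^3 + 5*b^2 + 23*b - 51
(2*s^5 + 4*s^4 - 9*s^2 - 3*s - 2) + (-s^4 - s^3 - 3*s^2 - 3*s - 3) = 2*s^5 + 3*s^4 - s^3 - 12*s^2 - 6*s - 5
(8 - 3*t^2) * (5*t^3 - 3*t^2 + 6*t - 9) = -15*t^5 + 9*t^4 + 22*t^3 + 3*t^2 + 48*t - 72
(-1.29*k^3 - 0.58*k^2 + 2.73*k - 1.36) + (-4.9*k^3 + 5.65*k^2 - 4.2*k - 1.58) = -6.19*k^3 + 5.07*k^2 - 1.47*k - 2.94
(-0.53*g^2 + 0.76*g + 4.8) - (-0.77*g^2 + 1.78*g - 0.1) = 0.24*g^2 - 1.02*g + 4.9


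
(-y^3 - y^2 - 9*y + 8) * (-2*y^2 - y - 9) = 2*y^5 + 3*y^4 + 28*y^3 + 2*y^2 + 73*y - 72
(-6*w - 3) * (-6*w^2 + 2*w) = 36*w^3 + 6*w^2 - 6*w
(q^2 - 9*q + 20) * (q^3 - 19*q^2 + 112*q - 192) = q^5 - 28*q^4 + 303*q^3 - 1580*q^2 + 3968*q - 3840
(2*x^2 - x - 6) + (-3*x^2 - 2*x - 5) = -x^2 - 3*x - 11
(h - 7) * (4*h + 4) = 4*h^2 - 24*h - 28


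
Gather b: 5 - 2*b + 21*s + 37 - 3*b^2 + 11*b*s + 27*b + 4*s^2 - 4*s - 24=-3*b^2 + b*(11*s + 25) + 4*s^2 + 17*s + 18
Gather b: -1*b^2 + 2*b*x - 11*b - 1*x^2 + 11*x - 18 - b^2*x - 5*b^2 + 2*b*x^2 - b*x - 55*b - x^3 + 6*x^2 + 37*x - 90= b^2*(-x - 6) + b*(2*x^2 + x - 66) - x^3 + 5*x^2 + 48*x - 108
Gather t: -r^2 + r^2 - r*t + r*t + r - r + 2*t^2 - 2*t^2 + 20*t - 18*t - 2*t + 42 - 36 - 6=0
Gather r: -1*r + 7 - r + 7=14 - 2*r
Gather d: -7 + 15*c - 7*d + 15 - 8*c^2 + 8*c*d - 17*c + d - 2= -8*c^2 - 2*c + d*(8*c - 6) + 6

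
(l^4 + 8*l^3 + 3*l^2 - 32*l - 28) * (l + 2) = l^5 + 10*l^4 + 19*l^3 - 26*l^2 - 92*l - 56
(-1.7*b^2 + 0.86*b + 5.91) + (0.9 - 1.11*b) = -1.7*b^2 - 0.25*b + 6.81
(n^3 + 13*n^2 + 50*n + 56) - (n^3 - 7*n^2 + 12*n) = 20*n^2 + 38*n + 56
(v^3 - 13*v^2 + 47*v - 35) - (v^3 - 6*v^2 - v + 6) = -7*v^2 + 48*v - 41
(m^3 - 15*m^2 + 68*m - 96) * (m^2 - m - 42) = m^5 - 16*m^4 + 41*m^3 + 466*m^2 - 2760*m + 4032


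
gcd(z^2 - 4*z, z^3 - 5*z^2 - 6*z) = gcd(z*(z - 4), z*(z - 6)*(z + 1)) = z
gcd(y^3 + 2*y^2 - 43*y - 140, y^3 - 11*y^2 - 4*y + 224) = y^2 - 3*y - 28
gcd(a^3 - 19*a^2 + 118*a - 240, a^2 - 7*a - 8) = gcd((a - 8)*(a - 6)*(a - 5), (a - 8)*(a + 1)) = a - 8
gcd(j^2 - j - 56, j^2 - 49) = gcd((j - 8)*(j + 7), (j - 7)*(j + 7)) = j + 7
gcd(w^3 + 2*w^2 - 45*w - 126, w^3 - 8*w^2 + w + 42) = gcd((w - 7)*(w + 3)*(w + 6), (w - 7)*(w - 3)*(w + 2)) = w - 7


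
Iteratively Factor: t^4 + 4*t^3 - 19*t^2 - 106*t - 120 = (t + 3)*(t^3 + t^2 - 22*t - 40) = (t + 3)*(t + 4)*(t^2 - 3*t - 10) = (t - 5)*(t + 3)*(t + 4)*(t + 2)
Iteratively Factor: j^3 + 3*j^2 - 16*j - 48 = (j + 3)*(j^2 - 16) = (j + 3)*(j + 4)*(j - 4)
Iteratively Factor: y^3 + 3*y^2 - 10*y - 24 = (y + 4)*(y^2 - y - 6) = (y + 2)*(y + 4)*(y - 3)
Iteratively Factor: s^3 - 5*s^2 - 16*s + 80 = (s - 5)*(s^2 - 16) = (s - 5)*(s + 4)*(s - 4)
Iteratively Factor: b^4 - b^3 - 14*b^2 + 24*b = (b + 4)*(b^3 - 5*b^2 + 6*b) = (b - 2)*(b + 4)*(b^2 - 3*b) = b*(b - 2)*(b + 4)*(b - 3)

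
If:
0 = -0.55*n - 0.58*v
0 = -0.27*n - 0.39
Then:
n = -1.44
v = 1.37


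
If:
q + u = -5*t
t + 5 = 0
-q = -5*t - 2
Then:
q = -23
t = -5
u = 48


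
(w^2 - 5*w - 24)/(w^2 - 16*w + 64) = (w + 3)/(w - 8)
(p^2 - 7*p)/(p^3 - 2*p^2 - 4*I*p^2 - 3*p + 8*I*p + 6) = p*(p - 7)/(p^3 - 2*p^2*(1 + 2*I) + p*(-3 + 8*I) + 6)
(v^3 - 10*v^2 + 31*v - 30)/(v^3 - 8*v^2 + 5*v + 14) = (v^2 - 8*v + 15)/(v^2 - 6*v - 7)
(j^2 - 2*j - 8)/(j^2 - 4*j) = (j + 2)/j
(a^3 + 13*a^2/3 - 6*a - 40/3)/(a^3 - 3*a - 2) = (3*a^2 + 19*a + 20)/(3*(a^2 + 2*a + 1))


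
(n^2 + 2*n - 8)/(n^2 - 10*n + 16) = (n + 4)/(n - 8)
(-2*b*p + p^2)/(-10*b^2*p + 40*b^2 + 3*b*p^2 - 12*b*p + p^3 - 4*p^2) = p/(5*b*p - 20*b + p^2 - 4*p)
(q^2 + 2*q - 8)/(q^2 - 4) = (q + 4)/(q + 2)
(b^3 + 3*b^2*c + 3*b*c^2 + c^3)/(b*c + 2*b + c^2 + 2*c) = (b^2 + 2*b*c + c^2)/(c + 2)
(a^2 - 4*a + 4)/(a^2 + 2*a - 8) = (a - 2)/(a + 4)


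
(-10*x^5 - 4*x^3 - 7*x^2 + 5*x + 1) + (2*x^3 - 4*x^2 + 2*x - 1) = -10*x^5 - 2*x^3 - 11*x^2 + 7*x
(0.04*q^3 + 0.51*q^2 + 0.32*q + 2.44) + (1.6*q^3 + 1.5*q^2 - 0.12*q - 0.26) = 1.64*q^3 + 2.01*q^2 + 0.2*q + 2.18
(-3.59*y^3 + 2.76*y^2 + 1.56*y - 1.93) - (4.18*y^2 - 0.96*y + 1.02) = -3.59*y^3 - 1.42*y^2 + 2.52*y - 2.95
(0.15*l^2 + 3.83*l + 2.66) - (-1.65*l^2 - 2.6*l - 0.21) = 1.8*l^2 + 6.43*l + 2.87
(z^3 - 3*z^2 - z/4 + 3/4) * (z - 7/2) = z^4 - 13*z^3/2 + 41*z^2/4 + 13*z/8 - 21/8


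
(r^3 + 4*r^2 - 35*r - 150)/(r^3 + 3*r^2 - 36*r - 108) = (r^2 + 10*r + 25)/(r^2 + 9*r + 18)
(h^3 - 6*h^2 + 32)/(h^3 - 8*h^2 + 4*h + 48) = (h - 4)/(h - 6)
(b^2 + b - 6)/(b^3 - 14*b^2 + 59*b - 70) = (b + 3)/(b^2 - 12*b + 35)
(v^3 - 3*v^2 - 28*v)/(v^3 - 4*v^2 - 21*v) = (v + 4)/(v + 3)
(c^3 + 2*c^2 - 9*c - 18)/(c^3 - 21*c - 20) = (-c^3 - 2*c^2 + 9*c + 18)/(-c^3 + 21*c + 20)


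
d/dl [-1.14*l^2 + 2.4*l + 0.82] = 2.4 - 2.28*l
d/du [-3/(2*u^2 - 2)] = 3*u/(u^2 - 1)^2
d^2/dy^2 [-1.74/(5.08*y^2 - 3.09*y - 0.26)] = (-89.806272*y^2 + 54.626256*y + 1.74*(10.16*y - 3.09)*(20.32*y - 6.18) + 4.596384)/(-5.08*y^2 + 3.09*y + 0.26)^3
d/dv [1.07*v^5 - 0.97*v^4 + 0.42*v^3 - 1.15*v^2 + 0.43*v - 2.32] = 5.35*v^4 - 3.88*v^3 + 1.26*v^2 - 2.3*v + 0.43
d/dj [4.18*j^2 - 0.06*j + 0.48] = 8.36*j - 0.06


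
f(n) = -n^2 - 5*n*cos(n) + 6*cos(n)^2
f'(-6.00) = -4.40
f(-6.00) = -1.66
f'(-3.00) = 11.39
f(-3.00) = -17.97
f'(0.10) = -6.32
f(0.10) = 5.43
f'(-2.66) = 10.99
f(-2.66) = -14.15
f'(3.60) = -15.44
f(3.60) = 8.01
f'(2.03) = 12.02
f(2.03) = 1.56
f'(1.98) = 11.49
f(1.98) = 0.97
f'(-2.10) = 10.56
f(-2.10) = -8.18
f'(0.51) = -9.25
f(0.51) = 2.08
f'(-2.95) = 11.37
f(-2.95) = -17.40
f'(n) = 5*n*sin(n) - 2*n - 12*sin(n)*cos(n) - 5*cos(n)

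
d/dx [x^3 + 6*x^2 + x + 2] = 3*x^2 + 12*x + 1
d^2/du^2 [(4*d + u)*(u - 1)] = 2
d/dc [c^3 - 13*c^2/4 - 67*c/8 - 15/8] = 3*c^2 - 13*c/2 - 67/8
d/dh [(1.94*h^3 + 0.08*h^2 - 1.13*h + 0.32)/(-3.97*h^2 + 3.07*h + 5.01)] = (-7.7018*h^4 + 11.9116*h^3 + 24.9177*h^2 + 3.3424*h - 6.6437)/(15.7609*h^4 - 24.3758*h^3 - 30.3545*h^2 + 30.7614*h + 25.1001)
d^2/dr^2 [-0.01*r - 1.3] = 0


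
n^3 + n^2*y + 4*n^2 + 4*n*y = n*(n + 4)*(n + y)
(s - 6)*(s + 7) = s^2 + s - 42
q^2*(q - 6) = q^3 - 6*q^2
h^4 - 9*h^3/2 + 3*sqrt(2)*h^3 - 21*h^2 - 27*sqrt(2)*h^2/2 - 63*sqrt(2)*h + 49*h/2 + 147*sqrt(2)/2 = (h - 7)*(h - 1)*(h + 7/2)*(h + 3*sqrt(2))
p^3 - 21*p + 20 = (p - 4)*(p - 1)*(p + 5)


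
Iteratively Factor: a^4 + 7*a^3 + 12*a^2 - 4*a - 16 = (a + 2)*(a^3 + 5*a^2 + 2*a - 8) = (a + 2)^2*(a^2 + 3*a - 4) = (a + 2)^2*(a + 4)*(a - 1)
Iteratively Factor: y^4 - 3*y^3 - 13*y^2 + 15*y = (y - 1)*(y^3 - 2*y^2 - 15*y) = y*(y - 1)*(y^2 - 2*y - 15) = y*(y - 1)*(y + 3)*(y - 5)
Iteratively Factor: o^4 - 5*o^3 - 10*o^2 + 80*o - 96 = (o - 4)*(o^3 - o^2 - 14*o + 24) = (o - 4)*(o - 3)*(o^2 + 2*o - 8) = (o - 4)*(o - 3)*(o - 2)*(o + 4)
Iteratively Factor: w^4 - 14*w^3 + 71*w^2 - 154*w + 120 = (w - 3)*(w^3 - 11*w^2 + 38*w - 40) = (w - 4)*(w - 3)*(w^2 - 7*w + 10) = (w - 5)*(w - 4)*(w - 3)*(w - 2)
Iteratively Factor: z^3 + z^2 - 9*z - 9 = (z - 3)*(z^2 + 4*z + 3) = (z - 3)*(z + 1)*(z + 3)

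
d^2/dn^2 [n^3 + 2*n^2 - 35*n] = 6*n + 4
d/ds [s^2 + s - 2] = 2*s + 1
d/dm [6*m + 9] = 6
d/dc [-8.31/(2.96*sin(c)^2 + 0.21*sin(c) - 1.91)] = (49.1952*sin(c) + 1.7451)*cos(c)/(2.96*sin(c)^2 + 0.21*sin(c) - 1.91)^2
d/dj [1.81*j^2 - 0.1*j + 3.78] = 3.62*j - 0.1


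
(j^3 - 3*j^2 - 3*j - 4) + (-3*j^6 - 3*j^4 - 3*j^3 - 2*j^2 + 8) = -3*j^6 - 3*j^4 - 2*j^3 - 5*j^2 - 3*j + 4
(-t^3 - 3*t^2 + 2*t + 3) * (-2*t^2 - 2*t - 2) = 2*t^5 + 8*t^4 + 4*t^3 - 4*t^2 - 10*t - 6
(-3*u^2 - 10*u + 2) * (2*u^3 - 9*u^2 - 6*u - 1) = -6*u^5 + 7*u^4 + 112*u^3 + 45*u^2 - 2*u - 2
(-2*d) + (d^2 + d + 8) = d^2 - d + 8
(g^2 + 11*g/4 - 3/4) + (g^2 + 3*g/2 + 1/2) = 2*g^2 + 17*g/4 - 1/4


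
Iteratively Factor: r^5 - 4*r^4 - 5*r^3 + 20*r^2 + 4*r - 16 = (r - 4)*(r^4 - 5*r^2 + 4) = (r - 4)*(r - 1)*(r^3 + r^2 - 4*r - 4) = (r - 4)*(r - 1)*(r + 1)*(r^2 - 4) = (r - 4)*(r - 1)*(r + 1)*(r + 2)*(r - 2)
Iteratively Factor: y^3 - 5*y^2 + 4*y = (y - 1)*(y^2 - 4*y) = (y - 4)*(y - 1)*(y)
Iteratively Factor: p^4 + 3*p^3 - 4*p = (p - 1)*(p^3 + 4*p^2 + 4*p) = p*(p - 1)*(p^2 + 4*p + 4) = p*(p - 1)*(p + 2)*(p + 2)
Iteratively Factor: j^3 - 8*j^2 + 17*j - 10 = (j - 2)*(j^2 - 6*j + 5) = (j - 2)*(j - 1)*(j - 5)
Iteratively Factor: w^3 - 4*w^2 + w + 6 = (w - 3)*(w^2 - w - 2) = (w - 3)*(w - 2)*(w + 1)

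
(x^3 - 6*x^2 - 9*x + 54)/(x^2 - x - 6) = (x^2 - 3*x - 18)/(x + 2)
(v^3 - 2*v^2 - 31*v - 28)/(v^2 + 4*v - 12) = (v^3 - 2*v^2 - 31*v - 28)/(v^2 + 4*v - 12)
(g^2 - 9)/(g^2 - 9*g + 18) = (g + 3)/(g - 6)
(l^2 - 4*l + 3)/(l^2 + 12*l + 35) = (l^2 - 4*l + 3)/(l^2 + 12*l + 35)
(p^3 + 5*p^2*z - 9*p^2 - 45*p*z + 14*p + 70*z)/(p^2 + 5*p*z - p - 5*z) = (p^2 - 9*p + 14)/(p - 1)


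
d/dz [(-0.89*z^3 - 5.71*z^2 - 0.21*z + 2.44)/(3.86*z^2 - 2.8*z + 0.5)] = (-3.4354*z^4 + 4.984*z^3 + 15.4636*z^2 - 24.5468*z + 6.727)/(14.8996*z^4 - 21.616*z^3 + 11.7*z^2 - 2.8*z + 0.25)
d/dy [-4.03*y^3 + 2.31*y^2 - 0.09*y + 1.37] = -12.09*y^2 + 4.62*y - 0.09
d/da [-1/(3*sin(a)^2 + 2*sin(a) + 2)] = 2*(3*sin(a) + 1)*cos(a)/(3*sin(a)^2 + 2*sin(a) + 2)^2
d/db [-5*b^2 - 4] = -10*b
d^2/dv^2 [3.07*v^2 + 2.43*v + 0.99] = 6.14000000000000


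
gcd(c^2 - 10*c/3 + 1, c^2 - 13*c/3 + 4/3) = c - 1/3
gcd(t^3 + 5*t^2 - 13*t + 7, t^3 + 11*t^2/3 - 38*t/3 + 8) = t - 1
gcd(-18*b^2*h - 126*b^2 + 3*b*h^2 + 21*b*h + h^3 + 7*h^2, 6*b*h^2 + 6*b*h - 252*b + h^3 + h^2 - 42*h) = 6*b*h + 42*b + h^2 + 7*h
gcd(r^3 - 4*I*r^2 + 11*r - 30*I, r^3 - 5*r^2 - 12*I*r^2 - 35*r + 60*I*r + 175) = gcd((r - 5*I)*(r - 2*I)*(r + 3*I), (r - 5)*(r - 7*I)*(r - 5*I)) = r - 5*I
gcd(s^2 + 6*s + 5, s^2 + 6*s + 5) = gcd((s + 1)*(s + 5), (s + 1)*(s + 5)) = s^2 + 6*s + 5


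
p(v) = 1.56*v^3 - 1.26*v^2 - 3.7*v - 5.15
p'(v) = 4.68*v^2 - 2.52*v - 3.7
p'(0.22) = -4.03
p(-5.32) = -256.01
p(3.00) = 14.53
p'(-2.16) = 23.58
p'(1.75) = 6.22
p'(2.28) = 14.88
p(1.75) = -7.12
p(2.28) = -1.65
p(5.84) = 240.98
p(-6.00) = -365.27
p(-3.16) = -55.26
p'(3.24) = 37.26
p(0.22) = -6.01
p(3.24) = 22.69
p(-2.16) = -18.76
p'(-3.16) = 51.00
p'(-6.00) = 179.90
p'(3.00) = 30.86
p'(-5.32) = 142.16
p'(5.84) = 141.20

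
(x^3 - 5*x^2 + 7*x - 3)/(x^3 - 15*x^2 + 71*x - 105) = (x^2 - 2*x + 1)/(x^2 - 12*x + 35)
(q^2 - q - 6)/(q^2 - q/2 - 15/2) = 2*(q + 2)/(2*q + 5)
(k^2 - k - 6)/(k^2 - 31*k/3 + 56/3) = 3*(k^2 - k - 6)/(3*k^2 - 31*k + 56)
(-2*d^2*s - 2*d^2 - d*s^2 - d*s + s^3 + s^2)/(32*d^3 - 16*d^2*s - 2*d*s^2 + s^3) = (d*s + d + s^2 + s)/(-16*d^2 + s^2)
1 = 1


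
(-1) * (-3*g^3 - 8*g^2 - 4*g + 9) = 3*g^3 + 8*g^2 + 4*g - 9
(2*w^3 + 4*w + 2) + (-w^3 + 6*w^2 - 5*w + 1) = w^3 + 6*w^2 - w + 3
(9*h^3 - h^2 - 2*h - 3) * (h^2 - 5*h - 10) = 9*h^5 - 46*h^4 - 87*h^3 + 17*h^2 + 35*h + 30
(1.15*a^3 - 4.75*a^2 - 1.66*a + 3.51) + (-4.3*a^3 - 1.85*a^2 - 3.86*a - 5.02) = -3.15*a^3 - 6.6*a^2 - 5.52*a - 1.51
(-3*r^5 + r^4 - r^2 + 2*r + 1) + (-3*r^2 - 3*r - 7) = -3*r^5 + r^4 - 4*r^2 - r - 6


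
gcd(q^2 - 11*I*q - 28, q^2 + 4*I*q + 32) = q - 4*I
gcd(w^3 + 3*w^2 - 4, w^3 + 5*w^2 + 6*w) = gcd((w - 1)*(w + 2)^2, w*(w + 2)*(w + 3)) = w + 2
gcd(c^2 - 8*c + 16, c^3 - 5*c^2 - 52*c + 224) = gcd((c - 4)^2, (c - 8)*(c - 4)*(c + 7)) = c - 4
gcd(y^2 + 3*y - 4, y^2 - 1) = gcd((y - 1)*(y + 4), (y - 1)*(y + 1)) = y - 1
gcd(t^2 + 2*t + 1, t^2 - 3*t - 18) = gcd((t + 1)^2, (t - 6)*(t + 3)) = 1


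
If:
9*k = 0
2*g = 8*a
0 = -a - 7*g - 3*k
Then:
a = 0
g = 0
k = 0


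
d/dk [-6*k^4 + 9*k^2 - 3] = -24*k^3 + 18*k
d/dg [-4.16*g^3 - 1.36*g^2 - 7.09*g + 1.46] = -12.48*g^2 - 2.72*g - 7.09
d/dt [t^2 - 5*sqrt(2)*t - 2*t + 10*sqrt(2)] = 2*t - 5*sqrt(2) - 2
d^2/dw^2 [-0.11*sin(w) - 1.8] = 0.11*sin(w)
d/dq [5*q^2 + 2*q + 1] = 10*q + 2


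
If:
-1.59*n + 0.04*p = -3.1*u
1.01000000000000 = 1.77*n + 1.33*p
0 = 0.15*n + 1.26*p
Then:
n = 0.63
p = -0.07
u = 0.32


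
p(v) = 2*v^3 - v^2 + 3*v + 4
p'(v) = 6*v^2 - 2*v + 3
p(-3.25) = -84.97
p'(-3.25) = 72.88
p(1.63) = 14.89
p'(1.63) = 15.68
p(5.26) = 283.18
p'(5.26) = 158.49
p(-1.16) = -3.95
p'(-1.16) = 13.39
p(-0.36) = 2.70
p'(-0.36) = 4.50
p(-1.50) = -9.50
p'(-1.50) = 19.50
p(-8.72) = -1424.31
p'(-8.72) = 476.67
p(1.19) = 9.52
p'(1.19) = 9.12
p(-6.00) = -482.00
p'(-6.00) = 231.00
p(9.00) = 1408.00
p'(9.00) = 471.00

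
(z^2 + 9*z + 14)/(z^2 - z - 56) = (z + 2)/(z - 8)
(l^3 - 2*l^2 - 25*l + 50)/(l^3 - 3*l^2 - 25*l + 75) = (l - 2)/(l - 3)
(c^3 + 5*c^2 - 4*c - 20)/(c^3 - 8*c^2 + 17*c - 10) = (c^2 + 7*c + 10)/(c^2 - 6*c + 5)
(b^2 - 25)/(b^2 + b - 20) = (b - 5)/(b - 4)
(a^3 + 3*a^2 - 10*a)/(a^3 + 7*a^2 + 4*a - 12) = a*(a^2 + 3*a - 10)/(a^3 + 7*a^2 + 4*a - 12)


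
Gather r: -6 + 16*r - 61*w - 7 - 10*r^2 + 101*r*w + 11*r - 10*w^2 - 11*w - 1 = -10*r^2 + r*(101*w + 27) - 10*w^2 - 72*w - 14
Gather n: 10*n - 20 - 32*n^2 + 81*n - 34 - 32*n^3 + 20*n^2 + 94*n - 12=-32*n^3 - 12*n^2 + 185*n - 66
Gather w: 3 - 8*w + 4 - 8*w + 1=8 - 16*w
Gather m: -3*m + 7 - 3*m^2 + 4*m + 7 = -3*m^2 + m + 14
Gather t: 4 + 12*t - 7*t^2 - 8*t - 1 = -7*t^2 + 4*t + 3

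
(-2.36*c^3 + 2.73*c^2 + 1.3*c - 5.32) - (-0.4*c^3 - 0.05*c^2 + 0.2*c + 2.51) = -1.96*c^3 + 2.78*c^2 + 1.1*c - 7.83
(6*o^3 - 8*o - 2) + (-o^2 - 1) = 6*o^3 - o^2 - 8*o - 3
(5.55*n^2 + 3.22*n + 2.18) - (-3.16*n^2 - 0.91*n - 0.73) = 8.71*n^2 + 4.13*n + 2.91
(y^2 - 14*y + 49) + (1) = y^2 - 14*y + 50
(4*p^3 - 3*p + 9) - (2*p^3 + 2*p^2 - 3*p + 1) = 2*p^3 - 2*p^2 + 8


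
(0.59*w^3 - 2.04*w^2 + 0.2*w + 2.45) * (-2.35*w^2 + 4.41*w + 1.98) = -1.3865*w^5 + 7.3959*w^4 - 8.2982*w^3 - 8.9147*w^2 + 11.2005*w + 4.851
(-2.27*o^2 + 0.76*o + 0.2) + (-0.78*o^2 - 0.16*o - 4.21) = -3.05*o^2 + 0.6*o - 4.01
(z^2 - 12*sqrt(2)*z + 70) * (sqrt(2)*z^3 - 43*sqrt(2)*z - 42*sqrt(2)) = sqrt(2)*z^5 - 24*z^4 + 27*sqrt(2)*z^3 - 42*sqrt(2)*z^2 + 1032*z^2 - 3010*sqrt(2)*z + 1008*z - 2940*sqrt(2)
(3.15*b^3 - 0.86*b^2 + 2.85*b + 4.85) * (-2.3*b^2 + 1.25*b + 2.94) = -7.245*b^5 + 5.9155*b^4 + 1.631*b^3 - 10.1209*b^2 + 14.4415*b + 14.259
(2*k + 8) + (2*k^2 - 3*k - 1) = 2*k^2 - k + 7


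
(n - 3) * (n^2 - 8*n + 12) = n^3 - 11*n^2 + 36*n - 36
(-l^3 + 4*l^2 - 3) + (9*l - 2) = -l^3 + 4*l^2 + 9*l - 5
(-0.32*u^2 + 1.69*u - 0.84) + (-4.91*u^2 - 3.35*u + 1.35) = -5.23*u^2 - 1.66*u + 0.51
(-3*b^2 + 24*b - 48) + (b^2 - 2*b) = -2*b^2 + 22*b - 48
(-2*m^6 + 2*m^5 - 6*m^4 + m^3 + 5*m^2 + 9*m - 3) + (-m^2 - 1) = -2*m^6 + 2*m^5 - 6*m^4 + m^3 + 4*m^2 + 9*m - 4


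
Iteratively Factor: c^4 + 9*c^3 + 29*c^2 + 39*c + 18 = (c + 1)*(c^3 + 8*c^2 + 21*c + 18) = (c + 1)*(c + 2)*(c^2 + 6*c + 9) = (c + 1)*(c + 2)*(c + 3)*(c + 3)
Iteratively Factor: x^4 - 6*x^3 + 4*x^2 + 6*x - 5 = (x - 1)*(x^3 - 5*x^2 - x + 5) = (x - 1)*(x + 1)*(x^2 - 6*x + 5) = (x - 1)^2*(x + 1)*(x - 5)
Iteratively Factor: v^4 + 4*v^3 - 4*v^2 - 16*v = (v)*(v^3 + 4*v^2 - 4*v - 16) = v*(v - 2)*(v^2 + 6*v + 8) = v*(v - 2)*(v + 2)*(v + 4)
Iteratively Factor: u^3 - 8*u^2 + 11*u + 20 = (u + 1)*(u^2 - 9*u + 20) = (u - 4)*(u + 1)*(u - 5)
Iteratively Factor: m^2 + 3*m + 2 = (m + 2)*(m + 1)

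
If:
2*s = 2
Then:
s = 1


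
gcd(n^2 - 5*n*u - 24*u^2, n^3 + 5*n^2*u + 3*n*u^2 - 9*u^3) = n + 3*u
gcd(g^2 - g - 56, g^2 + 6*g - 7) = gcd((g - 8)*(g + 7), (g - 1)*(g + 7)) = g + 7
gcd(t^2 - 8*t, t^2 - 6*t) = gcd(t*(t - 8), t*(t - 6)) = t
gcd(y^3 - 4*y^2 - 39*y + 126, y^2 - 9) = y - 3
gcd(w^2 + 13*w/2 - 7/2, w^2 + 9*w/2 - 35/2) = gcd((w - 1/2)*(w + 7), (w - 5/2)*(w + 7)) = w + 7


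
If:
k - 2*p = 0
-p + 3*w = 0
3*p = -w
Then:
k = 0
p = 0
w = 0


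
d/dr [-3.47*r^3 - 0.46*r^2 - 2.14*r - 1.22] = -10.41*r^2 - 0.92*r - 2.14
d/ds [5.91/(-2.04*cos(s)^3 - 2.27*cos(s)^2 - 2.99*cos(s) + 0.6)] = (36.1692*sin(s)^2 - 26.8314*cos(s) - 53.8401)*sin(s)/(2.04*cos(s)^3 + 2.27*cos(s)^2 + 2.99*cos(s) - 0.6)^2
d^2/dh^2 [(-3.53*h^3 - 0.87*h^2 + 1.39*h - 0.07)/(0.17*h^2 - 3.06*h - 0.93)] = (-3.5527136788005e-15*h^4 - 68.048008*h^3 - 61.111464*h^2 - 16.781544*h - 10.749288)/(0.004913*h^6 - 0.265302*h^5 + 4.694805*h^4 - 25.7499*h^3 - 25.683345*h^2 - 7.939782*h - 0.804357)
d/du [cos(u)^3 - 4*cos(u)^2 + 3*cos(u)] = (-3*cos(u)^2 + 8*cos(u) - 3)*sin(u)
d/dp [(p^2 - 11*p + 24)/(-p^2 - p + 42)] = 6*(-2*p^2 + 22*p - 73)/(p^4 + 2*p^3 - 83*p^2 - 84*p + 1764)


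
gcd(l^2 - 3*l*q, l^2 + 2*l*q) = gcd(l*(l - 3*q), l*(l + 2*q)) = l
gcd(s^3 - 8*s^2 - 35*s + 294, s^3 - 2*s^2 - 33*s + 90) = s + 6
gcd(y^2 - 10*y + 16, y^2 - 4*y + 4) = y - 2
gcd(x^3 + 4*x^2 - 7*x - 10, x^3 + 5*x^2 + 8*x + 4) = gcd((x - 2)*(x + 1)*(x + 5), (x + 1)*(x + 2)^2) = x + 1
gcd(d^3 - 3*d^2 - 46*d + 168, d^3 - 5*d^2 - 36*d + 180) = d - 6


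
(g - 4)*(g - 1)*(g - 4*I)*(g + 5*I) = g^4 - 5*g^3 + I*g^3 + 24*g^2 - 5*I*g^2 - 100*g + 4*I*g + 80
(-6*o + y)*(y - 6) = -6*o*y + 36*o + y^2 - 6*y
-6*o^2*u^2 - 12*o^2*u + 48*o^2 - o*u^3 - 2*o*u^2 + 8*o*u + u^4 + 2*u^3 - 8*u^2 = (-3*o + u)*(2*o + u)*(u - 2)*(u + 4)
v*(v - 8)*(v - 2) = v^3 - 10*v^2 + 16*v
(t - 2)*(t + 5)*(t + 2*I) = t^3 + 3*t^2 + 2*I*t^2 - 10*t + 6*I*t - 20*I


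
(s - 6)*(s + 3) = s^2 - 3*s - 18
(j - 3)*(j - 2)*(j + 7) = j^3 + 2*j^2 - 29*j + 42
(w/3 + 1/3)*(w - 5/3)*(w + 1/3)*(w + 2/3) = w^4/3 + w^3/9 - 19*w^2/27 - 49*w/81 - 10/81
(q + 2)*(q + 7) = q^2 + 9*q + 14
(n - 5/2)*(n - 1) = n^2 - 7*n/2 + 5/2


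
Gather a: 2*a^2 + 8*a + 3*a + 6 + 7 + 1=2*a^2 + 11*a + 14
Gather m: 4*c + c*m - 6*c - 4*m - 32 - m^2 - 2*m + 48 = -2*c - m^2 + m*(c - 6) + 16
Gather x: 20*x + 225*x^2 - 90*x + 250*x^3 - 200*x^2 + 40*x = 250*x^3 + 25*x^2 - 30*x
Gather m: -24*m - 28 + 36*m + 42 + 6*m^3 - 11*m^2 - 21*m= 6*m^3 - 11*m^2 - 9*m + 14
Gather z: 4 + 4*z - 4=4*z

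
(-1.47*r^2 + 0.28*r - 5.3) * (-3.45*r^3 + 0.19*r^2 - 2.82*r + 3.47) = 5.0715*r^5 - 1.2453*r^4 + 22.4836*r^3 - 6.8975*r^2 + 15.9176*r - 18.391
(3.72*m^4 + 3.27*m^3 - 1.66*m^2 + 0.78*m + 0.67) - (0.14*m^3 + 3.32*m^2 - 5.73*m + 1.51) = 3.72*m^4 + 3.13*m^3 - 4.98*m^2 + 6.51*m - 0.84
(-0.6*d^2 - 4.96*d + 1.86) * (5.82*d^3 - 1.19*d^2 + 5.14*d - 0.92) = -3.492*d^5 - 28.1532*d^4 + 13.6436*d^3 - 27.1558*d^2 + 14.1236*d - 1.7112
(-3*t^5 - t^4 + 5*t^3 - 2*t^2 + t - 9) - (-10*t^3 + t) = -3*t^5 - t^4 + 15*t^3 - 2*t^2 - 9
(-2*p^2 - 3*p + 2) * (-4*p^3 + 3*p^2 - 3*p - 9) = 8*p^5 + 6*p^4 - 11*p^3 + 33*p^2 + 21*p - 18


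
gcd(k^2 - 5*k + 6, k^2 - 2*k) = k - 2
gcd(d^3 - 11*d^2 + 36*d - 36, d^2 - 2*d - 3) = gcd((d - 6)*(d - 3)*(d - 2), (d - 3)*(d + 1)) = d - 3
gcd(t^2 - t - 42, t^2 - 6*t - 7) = t - 7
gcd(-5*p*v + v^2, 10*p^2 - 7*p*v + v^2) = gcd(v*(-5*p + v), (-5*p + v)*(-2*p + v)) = 5*p - v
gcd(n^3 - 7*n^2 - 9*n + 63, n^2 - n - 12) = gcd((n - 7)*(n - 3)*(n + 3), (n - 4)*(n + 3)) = n + 3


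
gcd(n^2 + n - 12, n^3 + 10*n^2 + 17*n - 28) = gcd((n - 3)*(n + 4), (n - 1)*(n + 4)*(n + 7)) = n + 4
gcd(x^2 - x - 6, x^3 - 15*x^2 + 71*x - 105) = x - 3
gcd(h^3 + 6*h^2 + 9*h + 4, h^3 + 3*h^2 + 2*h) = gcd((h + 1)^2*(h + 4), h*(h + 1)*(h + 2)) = h + 1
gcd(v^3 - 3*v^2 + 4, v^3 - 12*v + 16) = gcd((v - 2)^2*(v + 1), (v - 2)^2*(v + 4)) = v^2 - 4*v + 4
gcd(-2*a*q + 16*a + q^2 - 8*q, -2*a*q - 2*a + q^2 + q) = -2*a + q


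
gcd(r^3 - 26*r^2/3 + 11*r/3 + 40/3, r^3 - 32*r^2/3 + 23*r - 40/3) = r^2 - 29*r/3 + 40/3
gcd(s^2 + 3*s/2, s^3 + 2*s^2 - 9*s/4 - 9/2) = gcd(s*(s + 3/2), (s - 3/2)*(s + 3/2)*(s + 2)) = s + 3/2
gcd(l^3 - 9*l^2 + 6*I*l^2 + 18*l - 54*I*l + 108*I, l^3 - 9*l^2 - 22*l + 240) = l - 6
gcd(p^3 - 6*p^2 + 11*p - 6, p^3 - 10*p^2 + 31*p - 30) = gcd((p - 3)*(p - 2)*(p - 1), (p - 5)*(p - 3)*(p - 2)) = p^2 - 5*p + 6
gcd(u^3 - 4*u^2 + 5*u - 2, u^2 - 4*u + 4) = u - 2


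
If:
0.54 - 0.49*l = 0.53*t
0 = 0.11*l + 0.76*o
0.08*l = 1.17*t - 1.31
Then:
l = -0.10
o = 0.01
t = 1.11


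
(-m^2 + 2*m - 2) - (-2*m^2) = m^2 + 2*m - 2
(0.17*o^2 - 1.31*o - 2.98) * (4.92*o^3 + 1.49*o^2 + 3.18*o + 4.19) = 0.8364*o^5 - 6.1919*o^4 - 16.0729*o^3 - 7.8937*o^2 - 14.9653*o - 12.4862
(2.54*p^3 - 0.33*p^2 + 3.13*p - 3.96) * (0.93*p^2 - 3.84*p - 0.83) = 2.3622*p^5 - 10.0605*p^4 + 2.0699*p^3 - 15.4281*p^2 + 12.6085*p + 3.2868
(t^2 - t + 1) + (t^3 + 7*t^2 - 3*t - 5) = t^3 + 8*t^2 - 4*t - 4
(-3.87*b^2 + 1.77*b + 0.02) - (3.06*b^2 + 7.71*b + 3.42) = -6.93*b^2 - 5.94*b - 3.4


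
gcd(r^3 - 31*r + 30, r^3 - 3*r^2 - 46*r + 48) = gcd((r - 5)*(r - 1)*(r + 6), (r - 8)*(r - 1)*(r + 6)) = r^2 + 5*r - 6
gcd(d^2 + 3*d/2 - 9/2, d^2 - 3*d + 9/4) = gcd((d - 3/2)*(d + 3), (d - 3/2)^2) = d - 3/2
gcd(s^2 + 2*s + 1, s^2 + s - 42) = 1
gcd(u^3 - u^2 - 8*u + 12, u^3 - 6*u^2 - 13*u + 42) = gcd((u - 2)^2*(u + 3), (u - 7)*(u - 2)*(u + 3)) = u^2 + u - 6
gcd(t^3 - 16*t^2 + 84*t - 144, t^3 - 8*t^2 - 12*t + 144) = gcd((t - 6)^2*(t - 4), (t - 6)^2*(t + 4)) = t^2 - 12*t + 36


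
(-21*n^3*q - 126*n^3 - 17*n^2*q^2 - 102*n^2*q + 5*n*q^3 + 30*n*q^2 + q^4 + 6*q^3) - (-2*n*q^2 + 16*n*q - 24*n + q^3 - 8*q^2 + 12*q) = -21*n^3*q - 126*n^3 - 17*n^2*q^2 - 102*n^2*q + 5*n*q^3 + 32*n*q^2 - 16*n*q + 24*n + q^4 + 5*q^3 + 8*q^2 - 12*q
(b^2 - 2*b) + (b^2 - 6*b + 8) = 2*b^2 - 8*b + 8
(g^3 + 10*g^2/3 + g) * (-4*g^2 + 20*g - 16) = -4*g^5 + 20*g^4/3 + 140*g^3/3 - 100*g^2/3 - 16*g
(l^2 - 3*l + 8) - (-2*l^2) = 3*l^2 - 3*l + 8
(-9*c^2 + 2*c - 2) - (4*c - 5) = -9*c^2 - 2*c + 3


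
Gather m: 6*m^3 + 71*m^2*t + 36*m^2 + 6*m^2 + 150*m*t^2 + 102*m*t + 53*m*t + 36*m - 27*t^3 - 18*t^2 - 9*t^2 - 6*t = 6*m^3 + m^2*(71*t + 42) + m*(150*t^2 + 155*t + 36) - 27*t^3 - 27*t^2 - 6*t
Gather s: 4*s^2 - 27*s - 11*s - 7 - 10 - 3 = 4*s^2 - 38*s - 20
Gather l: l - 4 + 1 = l - 3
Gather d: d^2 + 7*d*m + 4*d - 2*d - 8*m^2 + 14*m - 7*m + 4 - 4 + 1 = d^2 + d*(7*m + 2) - 8*m^2 + 7*m + 1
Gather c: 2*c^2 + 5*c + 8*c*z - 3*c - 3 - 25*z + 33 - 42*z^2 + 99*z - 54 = 2*c^2 + c*(8*z + 2) - 42*z^2 + 74*z - 24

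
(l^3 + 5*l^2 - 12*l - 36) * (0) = 0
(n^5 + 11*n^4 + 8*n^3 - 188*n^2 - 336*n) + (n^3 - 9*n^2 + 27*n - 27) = n^5 + 11*n^4 + 9*n^3 - 197*n^2 - 309*n - 27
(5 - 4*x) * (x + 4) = -4*x^2 - 11*x + 20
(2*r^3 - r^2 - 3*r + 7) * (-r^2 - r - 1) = -2*r^5 - r^4 + 2*r^3 - 3*r^2 - 4*r - 7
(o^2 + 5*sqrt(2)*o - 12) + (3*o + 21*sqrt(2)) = o^2 + 3*o + 5*sqrt(2)*o - 12 + 21*sqrt(2)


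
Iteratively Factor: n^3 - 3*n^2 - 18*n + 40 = (n + 4)*(n^2 - 7*n + 10) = (n - 5)*(n + 4)*(n - 2)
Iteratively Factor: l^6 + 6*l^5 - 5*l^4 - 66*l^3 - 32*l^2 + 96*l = (l - 1)*(l^5 + 7*l^4 + 2*l^3 - 64*l^2 - 96*l) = l*(l - 1)*(l^4 + 7*l^3 + 2*l^2 - 64*l - 96) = l*(l - 1)*(l + 4)*(l^3 + 3*l^2 - 10*l - 24) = l*(l - 1)*(l + 4)^2*(l^2 - l - 6) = l*(l - 1)*(l + 2)*(l + 4)^2*(l - 3)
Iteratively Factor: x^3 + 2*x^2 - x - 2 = (x + 2)*(x^2 - 1) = (x - 1)*(x + 2)*(x + 1)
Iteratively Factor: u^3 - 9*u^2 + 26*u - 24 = (u - 2)*(u^2 - 7*u + 12) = (u - 3)*(u - 2)*(u - 4)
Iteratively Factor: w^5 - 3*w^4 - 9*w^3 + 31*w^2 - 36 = (w - 2)*(w^4 - w^3 - 11*w^2 + 9*w + 18) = (w - 2)^2*(w^3 + w^2 - 9*w - 9) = (w - 3)*(w - 2)^2*(w^2 + 4*w + 3) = (w - 3)*(w - 2)^2*(w + 3)*(w + 1)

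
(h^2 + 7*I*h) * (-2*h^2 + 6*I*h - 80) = -2*h^4 - 8*I*h^3 - 122*h^2 - 560*I*h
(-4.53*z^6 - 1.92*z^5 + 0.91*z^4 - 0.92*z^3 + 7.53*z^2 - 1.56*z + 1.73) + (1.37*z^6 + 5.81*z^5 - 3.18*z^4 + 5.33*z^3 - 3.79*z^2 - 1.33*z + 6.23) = -3.16*z^6 + 3.89*z^5 - 2.27*z^4 + 4.41*z^3 + 3.74*z^2 - 2.89*z + 7.96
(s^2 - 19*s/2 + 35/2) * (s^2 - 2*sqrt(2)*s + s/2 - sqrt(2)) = s^4 - 9*s^3 - 2*sqrt(2)*s^3 + 51*s^2/4 + 18*sqrt(2)*s^2 - 51*sqrt(2)*s/2 + 35*s/4 - 35*sqrt(2)/2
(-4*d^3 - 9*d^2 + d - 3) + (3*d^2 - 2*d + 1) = -4*d^3 - 6*d^2 - d - 2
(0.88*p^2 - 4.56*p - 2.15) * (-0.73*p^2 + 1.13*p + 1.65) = -0.6424*p^4 + 4.3232*p^3 - 2.1313*p^2 - 9.9535*p - 3.5475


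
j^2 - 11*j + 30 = (j - 6)*(j - 5)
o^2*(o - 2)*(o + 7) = o^4 + 5*o^3 - 14*o^2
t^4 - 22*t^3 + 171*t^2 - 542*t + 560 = (t - 8)*(t - 7)*(t - 5)*(t - 2)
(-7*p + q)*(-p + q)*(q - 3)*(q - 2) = 7*p^2*q^2 - 35*p^2*q + 42*p^2 - 8*p*q^3 + 40*p*q^2 - 48*p*q + q^4 - 5*q^3 + 6*q^2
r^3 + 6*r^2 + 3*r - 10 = (r - 1)*(r + 2)*(r + 5)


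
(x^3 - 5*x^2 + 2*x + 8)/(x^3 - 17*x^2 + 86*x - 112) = (x^2 - 3*x - 4)/(x^2 - 15*x + 56)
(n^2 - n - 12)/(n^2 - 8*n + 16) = (n + 3)/(n - 4)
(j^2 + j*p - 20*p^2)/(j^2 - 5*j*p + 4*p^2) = (-j - 5*p)/(-j + p)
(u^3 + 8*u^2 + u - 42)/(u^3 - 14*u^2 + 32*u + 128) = (u^3 + 8*u^2 + u - 42)/(u^3 - 14*u^2 + 32*u + 128)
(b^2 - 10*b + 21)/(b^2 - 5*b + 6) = (b - 7)/(b - 2)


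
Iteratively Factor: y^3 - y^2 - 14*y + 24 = (y - 3)*(y^2 + 2*y - 8) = (y - 3)*(y - 2)*(y + 4)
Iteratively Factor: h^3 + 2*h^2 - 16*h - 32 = (h + 2)*(h^2 - 16) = (h + 2)*(h + 4)*(h - 4)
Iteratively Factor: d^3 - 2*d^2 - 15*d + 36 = (d + 4)*(d^2 - 6*d + 9) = (d - 3)*(d + 4)*(d - 3)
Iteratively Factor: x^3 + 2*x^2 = (x)*(x^2 + 2*x) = x^2*(x + 2)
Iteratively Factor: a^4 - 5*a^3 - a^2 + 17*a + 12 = (a - 3)*(a^3 - 2*a^2 - 7*a - 4) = (a - 3)*(a + 1)*(a^2 - 3*a - 4) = (a - 3)*(a + 1)^2*(a - 4)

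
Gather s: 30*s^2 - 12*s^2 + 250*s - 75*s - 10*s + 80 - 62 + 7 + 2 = 18*s^2 + 165*s + 27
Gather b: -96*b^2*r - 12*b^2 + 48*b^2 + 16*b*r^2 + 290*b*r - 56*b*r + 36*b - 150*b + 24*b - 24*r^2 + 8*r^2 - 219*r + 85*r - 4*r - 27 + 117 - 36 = b^2*(36 - 96*r) + b*(16*r^2 + 234*r - 90) - 16*r^2 - 138*r + 54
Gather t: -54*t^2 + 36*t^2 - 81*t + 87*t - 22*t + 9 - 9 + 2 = -18*t^2 - 16*t + 2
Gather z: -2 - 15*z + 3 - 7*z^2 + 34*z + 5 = -7*z^2 + 19*z + 6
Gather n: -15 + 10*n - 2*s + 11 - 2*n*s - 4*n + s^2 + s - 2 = n*(6 - 2*s) + s^2 - s - 6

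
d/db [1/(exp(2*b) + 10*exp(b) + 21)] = 2*(-exp(b) - 5)*exp(b)/(exp(2*b) + 10*exp(b) + 21)^2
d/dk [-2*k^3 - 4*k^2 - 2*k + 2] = -6*k^2 - 8*k - 2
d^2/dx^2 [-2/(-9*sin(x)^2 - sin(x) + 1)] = 2*(-324*sin(x)^4 - 27*sin(x)^3 + 449*sin(x)^2 + 53*sin(x) + 20)/(9*sin(x)^2 + sin(x) - 1)^3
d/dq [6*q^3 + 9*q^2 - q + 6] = 18*q^2 + 18*q - 1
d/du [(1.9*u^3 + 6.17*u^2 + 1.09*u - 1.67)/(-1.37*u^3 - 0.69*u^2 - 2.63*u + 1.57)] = (8.88178419700125e-16*u^5 + 7.1419*u^4 - 7.0074*u^3 - 13.3897*u^2 + 17.0692*u - 2.6808)/(1.8769*u^6 + 1.8906*u^5 + 7.6823*u^4 - 0.672400000000001*u^3 + 4.7503*u^2 - 8.2582*u + 2.4649)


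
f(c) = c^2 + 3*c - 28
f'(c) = 2*c + 3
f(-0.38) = -29.00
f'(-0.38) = 2.24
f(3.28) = -7.40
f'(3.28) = 9.56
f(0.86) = -24.68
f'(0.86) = 4.72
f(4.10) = 1.11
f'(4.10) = 11.20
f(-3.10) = -27.69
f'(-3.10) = -3.20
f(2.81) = -11.67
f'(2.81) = 8.62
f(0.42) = -26.56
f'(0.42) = 3.84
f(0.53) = -26.13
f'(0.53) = 4.06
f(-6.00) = -10.00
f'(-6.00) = -9.00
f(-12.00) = 80.00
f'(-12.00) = -21.00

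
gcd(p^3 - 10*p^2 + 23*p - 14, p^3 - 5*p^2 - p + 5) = p - 1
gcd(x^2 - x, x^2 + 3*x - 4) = x - 1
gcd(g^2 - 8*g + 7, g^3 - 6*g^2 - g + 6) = g - 1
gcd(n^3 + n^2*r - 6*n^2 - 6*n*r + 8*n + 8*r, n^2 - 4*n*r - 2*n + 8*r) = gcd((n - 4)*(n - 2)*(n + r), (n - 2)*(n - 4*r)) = n - 2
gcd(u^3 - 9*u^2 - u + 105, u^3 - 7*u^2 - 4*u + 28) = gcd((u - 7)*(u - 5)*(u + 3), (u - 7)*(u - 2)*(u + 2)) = u - 7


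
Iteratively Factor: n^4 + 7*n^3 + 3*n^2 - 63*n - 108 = (n + 3)*(n^3 + 4*n^2 - 9*n - 36) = (n + 3)*(n + 4)*(n^2 - 9) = (n + 3)^2*(n + 4)*(n - 3)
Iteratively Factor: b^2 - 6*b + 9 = (b - 3)*(b - 3)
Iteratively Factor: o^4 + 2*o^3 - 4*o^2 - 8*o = (o)*(o^3 + 2*o^2 - 4*o - 8) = o*(o + 2)*(o^2 - 4) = o*(o - 2)*(o + 2)*(o + 2)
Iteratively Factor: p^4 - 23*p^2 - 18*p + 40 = (p + 2)*(p^3 - 2*p^2 - 19*p + 20) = (p - 5)*(p + 2)*(p^2 + 3*p - 4) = (p - 5)*(p + 2)*(p + 4)*(p - 1)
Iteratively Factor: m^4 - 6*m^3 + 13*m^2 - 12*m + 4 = (m - 2)*(m^3 - 4*m^2 + 5*m - 2) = (m - 2)^2*(m^2 - 2*m + 1) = (m - 2)^2*(m - 1)*(m - 1)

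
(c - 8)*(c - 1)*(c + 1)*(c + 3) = c^4 - 5*c^3 - 25*c^2 + 5*c + 24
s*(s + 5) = s^2 + 5*s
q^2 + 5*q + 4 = (q + 1)*(q + 4)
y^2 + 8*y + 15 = (y + 3)*(y + 5)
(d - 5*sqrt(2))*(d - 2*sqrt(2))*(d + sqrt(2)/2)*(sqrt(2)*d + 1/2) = sqrt(2)*d^4 - 25*d^3/2 + 39*sqrt(2)*d^2/4 + 53*d/2 + 5*sqrt(2)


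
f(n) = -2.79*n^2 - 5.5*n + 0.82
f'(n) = -5.58*n - 5.5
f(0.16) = -0.13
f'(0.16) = -6.39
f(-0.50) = 2.87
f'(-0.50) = -2.71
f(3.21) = -45.58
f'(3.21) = -23.41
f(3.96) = -64.71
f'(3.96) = -27.60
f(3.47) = -51.86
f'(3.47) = -24.86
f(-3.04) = -8.24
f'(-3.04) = 11.46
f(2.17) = -24.25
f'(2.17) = -17.61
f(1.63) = -15.56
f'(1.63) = -14.60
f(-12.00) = -334.94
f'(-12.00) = 61.46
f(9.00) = -274.67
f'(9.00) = -55.72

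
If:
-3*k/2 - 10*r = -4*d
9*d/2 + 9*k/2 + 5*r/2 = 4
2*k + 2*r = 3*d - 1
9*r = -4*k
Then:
No Solution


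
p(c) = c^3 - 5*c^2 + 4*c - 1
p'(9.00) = 157.00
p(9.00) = 359.00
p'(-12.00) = 556.00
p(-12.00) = -2497.00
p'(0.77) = -1.92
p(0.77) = -0.43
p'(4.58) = 21.13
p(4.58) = 8.51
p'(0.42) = 0.33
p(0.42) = -0.13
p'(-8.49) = 305.14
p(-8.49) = -1007.32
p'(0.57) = -0.73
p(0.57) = -0.16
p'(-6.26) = 184.16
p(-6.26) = -467.29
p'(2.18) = -3.54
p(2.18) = -5.68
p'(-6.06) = 174.77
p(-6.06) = -431.40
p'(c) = 3*c^2 - 10*c + 4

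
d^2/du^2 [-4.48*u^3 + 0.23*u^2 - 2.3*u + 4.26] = 0.46 - 26.88*u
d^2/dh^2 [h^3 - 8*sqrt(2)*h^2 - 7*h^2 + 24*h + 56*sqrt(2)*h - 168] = 6*h - 16*sqrt(2) - 14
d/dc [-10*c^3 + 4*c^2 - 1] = 2*c*(4 - 15*c)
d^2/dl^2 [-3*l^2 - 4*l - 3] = -6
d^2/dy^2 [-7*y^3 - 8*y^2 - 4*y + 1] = -42*y - 16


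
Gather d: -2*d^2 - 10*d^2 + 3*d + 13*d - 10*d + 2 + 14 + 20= -12*d^2 + 6*d + 36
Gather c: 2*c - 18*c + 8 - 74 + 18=-16*c - 48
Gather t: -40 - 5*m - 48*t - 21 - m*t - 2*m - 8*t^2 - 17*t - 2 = -7*m - 8*t^2 + t*(-m - 65) - 63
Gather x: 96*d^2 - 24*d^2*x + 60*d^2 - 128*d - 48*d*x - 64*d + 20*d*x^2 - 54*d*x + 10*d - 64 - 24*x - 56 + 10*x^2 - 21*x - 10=156*d^2 - 182*d + x^2*(20*d + 10) + x*(-24*d^2 - 102*d - 45) - 130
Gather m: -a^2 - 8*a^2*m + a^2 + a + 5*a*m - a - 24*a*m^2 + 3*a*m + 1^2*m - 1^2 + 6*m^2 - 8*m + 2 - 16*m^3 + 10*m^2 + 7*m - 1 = -16*m^3 + m^2*(16 - 24*a) + m*(-8*a^2 + 8*a)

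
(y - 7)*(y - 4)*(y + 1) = y^3 - 10*y^2 + 17*y + 28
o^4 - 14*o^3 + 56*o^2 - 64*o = o*(o - 8)*(o - 4)*(o - 2)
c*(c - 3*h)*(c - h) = c^3 - 4*c^2*h + 3*c*h^2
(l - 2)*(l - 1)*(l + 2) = l^3 - l^2 - 4*l + 4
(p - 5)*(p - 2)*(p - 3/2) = p^3 - 17*p^2/2 + 41*p/2 - 15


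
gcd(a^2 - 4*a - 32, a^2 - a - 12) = 1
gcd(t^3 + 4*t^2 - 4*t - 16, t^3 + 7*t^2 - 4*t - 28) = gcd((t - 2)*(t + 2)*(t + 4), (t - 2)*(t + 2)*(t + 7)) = t^2 - 4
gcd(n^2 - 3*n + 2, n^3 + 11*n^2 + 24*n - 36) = n - 1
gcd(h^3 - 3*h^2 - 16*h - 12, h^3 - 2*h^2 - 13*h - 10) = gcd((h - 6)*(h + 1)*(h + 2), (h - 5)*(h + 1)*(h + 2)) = h^2 + 3*h + 2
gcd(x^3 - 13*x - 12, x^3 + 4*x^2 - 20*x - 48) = x - 4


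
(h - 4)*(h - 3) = h^2 - 7*h + 12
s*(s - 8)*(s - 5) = s^3 - 13*s^2 + 40*s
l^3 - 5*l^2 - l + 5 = (l - 5)*(l - 1)*(l + 1)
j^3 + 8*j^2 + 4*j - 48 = (j - 2)*(j + 4)*(j + 6)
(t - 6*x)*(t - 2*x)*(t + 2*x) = t^3 - 6*t^2*x - 4*t*x^2 + 24*x^3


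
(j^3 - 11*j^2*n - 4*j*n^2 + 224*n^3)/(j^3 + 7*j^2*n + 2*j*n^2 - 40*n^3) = (j^2 - 15*j*n + 56*n^2)/(j^2 + 3*j*n - 10*n^2)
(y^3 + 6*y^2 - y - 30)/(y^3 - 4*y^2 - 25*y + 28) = (y^3 + 6*y^2 - y - 30)/(y^3 - 4*y^2 - 25*y + 28)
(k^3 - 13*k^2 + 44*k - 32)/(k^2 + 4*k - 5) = (k^2 - 12*k + 32)/(k + 5)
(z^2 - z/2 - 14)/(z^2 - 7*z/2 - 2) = (2*z + 7)/(2*z + 1)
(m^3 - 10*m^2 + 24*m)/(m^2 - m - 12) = m*(m - 6)/(m + 3)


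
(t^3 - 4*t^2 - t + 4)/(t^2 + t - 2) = (t^2 - 3*t - 4)/(t + 2)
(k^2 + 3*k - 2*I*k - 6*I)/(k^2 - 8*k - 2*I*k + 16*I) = (k + 3)/(k - 8)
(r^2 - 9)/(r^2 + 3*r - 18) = (r + 3)/(r + 6)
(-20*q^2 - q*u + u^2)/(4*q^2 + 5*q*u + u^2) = (-5*q + u)/(q + u)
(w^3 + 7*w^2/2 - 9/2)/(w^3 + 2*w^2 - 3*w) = (w + 3/2)/w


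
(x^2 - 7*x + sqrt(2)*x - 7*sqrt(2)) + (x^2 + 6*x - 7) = 2*x^2 - x + sqrt(2)*x - 7*sqrt(2) - 7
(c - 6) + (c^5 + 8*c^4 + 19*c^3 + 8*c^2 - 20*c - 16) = c^5 + 8*c^4 + 19*c^3 + 8*c^2 - 19*c - 22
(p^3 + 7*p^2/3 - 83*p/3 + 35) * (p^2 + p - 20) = p^5 + 10*p^4/3 - 136*p^3/3 - 118*p^2/3 + 1765*p/3 - 700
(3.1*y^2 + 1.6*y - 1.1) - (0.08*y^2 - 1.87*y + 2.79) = 3.02*y^2 + 3.47*y - 3.89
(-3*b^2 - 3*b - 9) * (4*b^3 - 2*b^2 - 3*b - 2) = -12*b^5 - 6*b^4 - 21*b^3 + 33*b^2 + 33*b + 18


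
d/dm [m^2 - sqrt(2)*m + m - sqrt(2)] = 2*m - sqrt(2) + 1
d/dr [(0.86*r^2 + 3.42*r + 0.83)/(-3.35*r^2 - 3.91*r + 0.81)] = (8.0944*r^2 + 6.9542*r + 6.0155)/(11.2225*r^4 + 26.197*r^3 + 9.8611*r^2 - 6.3342*r + 0.6561)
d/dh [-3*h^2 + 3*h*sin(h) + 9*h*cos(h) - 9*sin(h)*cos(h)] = -9*h*sin(h) + 3*h*cos(h) - 6*h + 3*sin(h) + 9*cos(h) - 9*cos(2*h)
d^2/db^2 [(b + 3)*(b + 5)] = 2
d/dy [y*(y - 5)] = 2*y - 5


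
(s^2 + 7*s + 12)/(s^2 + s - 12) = (s + 3)/(s - 3)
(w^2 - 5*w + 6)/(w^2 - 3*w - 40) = (-w^2 + 5*w - 6)/(-w^2 + 3*w + 40)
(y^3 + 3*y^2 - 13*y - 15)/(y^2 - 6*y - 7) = (y^2 + 2*y - 15)/(y - 7)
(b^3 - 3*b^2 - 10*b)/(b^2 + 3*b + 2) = b*(b - 5)/(b + 1)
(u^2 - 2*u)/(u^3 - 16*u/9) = 9*(u - 2)/(9*u^2 - 16)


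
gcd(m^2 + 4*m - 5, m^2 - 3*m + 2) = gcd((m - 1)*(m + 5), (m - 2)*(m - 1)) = m - 1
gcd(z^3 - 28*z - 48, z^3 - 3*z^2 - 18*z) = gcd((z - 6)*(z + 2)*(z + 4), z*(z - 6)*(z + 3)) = z - 6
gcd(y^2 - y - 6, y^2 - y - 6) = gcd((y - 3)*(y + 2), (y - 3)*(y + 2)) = y^2 - y - 6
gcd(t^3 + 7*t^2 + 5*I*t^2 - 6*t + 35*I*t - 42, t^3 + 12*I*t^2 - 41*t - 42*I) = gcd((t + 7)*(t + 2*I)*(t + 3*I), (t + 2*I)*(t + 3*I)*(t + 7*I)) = t^2 + 5*I*t - 6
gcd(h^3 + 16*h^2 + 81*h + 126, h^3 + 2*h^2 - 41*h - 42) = h + 7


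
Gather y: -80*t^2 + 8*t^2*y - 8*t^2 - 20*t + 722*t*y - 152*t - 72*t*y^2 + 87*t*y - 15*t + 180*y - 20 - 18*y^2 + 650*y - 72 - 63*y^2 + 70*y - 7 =-88*t^2 - 187*t + y^2*(-72*t - 81) + y*(8*t^2 + 809*t + 900) - 99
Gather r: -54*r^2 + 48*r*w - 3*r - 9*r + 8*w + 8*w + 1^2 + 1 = -54*r^2 + r*(48*w - 12) + 16*w + 2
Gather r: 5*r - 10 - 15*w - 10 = 5*r - 15*w - 20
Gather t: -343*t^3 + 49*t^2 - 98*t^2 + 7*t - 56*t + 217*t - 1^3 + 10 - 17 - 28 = -343*t^3 - 49*t^2 + 168*t - 36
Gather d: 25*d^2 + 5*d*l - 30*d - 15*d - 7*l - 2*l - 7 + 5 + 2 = 25*d^2 + d*(5*l - 45) - 9*l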